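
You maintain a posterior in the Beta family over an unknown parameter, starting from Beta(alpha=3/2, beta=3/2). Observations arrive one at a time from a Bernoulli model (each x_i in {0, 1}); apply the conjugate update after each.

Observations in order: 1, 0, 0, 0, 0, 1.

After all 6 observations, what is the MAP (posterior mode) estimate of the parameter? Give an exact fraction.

obs 1: x=1 → posterior Beta(5/2, 3/2)
obs 2: x=0 → posterior Beta(5/2, 5/2)
obs 3: x=0 → posterior Beta(5/2, 7/2)
obs 4: x=0 → posterior Beta(5/2, 9/2)
obs 5: x=0 → posterior Beta(5/2, 11/2)
obs 6: x=1 → posterior Beta(7/2, 11/2)

5/14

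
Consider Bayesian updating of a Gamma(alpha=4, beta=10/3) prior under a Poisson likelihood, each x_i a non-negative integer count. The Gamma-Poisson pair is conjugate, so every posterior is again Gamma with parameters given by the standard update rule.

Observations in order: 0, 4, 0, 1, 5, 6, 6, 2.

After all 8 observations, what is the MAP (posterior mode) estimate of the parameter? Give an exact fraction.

obs 1: x=0 → posterior Gamma(4, 13/3)
obs 2: x=4 → posterior Gamma(8, 16/3)
obs 3: x=0 → posterior Gamma(8, 19/3)
obs 4: x=1 → posterior Gamma(9, 22/3)
obs 5: x=5 → posterior Gamma(14, 25/3)
obs 6: x=6 → posterior Gamma(20, 28/3)
obs 7: x=6 → posterior Gamma(26, 31/3)
obs 8: x=2 → posterior Gamma(28, 34/3)

81/34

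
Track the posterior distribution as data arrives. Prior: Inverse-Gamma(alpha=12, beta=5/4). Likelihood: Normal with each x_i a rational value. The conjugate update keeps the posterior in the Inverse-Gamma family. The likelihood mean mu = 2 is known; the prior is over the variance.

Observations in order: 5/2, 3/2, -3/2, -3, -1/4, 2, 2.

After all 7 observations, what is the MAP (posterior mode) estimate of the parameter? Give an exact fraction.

obs 1: x=5/2 → posterior Inverse-Gamma(25/2, 11/8)
obs 2: x=3/2 → posterior Inverse-Gamma(13, 3/2)
obs 3: x=-3/2 → posterior Inverse-Gamma(27/2, 61/8)
obs 4: x=-3 → posterior Inverse-Gamma(14, 161/8)
obs 5: x=-1/4 → posterior Inverse-Gamma(29/2, 725/32)
obs 6: x=2 → posterior Inverse-Gamma(15, 725/32)
obs 7: x=2 → posterior Inverse-Gamma(31/2, 725/32)

725/528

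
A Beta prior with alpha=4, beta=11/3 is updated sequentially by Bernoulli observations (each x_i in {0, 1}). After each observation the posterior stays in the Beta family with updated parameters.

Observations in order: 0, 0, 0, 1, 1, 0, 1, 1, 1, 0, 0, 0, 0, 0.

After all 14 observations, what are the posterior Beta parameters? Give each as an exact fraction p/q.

obs 1: x=0 → posterior Beta(4, 14/3)
obs 2: x=0 → posterior Beta(4, 17/3)
obs 3: x=0 → posterior Beta(4, 20/3)
obs 4: x=1 → posterior Beta(5, 20/3)
obs 5: x=1 → posterior Beta(6, 20/3)
obs 6: x=0 → posterior Beta(6, 23/3)
obs 7: x=1 → posterior Beta(7, 23/3)
obs 8: x=1 → posterior Beta(8, 23/3)
obs 9: x=1 → posterior Beta(9, 23/3)
obs 10: x=0 → posterior Beta(9, 26/3)
obs 11: x=0 → posterior Beta(9, 29/3)
obs 12: x=0 → posterior Beta(9, 32/3)
obs 13: x=0 → posterior Beta(9, 35/3)
obs 14: x=0 → posterior Beta(9, 38/3)

alpha=9, beta=38/3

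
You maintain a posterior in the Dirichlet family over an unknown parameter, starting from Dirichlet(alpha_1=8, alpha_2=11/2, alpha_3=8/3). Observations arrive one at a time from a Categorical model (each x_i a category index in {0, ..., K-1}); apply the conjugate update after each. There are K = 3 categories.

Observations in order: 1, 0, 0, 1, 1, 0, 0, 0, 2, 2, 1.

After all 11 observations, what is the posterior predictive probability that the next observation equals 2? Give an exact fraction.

obs 1: x=1 → posterior Dirichlet(8, 13/2, 8/3)
obs 2: x=0 → posterior Dirichlet(9, 13/2, 8/3)
obs 3: x=0 → posterior Dirichlet(10, 13/2, 8/3)
obs 4: x=1 → posterior Dirichlet(10, 15/2, 8/3)
obs 5: x=1 → posterior Dirichlet(10, 17/2, 8/3)
obs 6: x=0 → posterior Dirichlet(11, 17/2, 8/3)
obs 7: x=0 → posterior Dirichlet(12, 17/2, 8/3)
obs 8: x=0 → posterior Dirichlet(13, 17/2, 8/3)
obs 9: x=2 → posterior Dirichlet(13, 17/2, 11/3)
obs 10: x=2 → posterior Dirichlet(13, 17/2, 14/3)
obs 11: x=1 → posterior Dirichlet(13, 19/2, 14/3)

28/163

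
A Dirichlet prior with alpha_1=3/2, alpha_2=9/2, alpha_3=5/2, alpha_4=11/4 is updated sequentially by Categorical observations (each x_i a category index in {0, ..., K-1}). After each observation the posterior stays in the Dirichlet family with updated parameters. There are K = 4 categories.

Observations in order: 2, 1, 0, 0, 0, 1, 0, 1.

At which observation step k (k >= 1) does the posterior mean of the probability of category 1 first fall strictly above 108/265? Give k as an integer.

obs 1: x=2 → posterior Dirichlet(3/2, 9/2, 7/2, 11/4)
obs 2: x=1 → posterior Dirichlet(3/2, 11/2, 7/2, 11/4)
obs 3: x=0 → posterior Dirichlet(5/2, 11/2, 7/2, 11/4)
obs 4: x=0 → posterior Dirichlet(7/2, 11/2, 7/2, 11/4)
obs 5: x=0 → posterior Dirichlet(9/2, 11/2, 7/2, 11/4)
obs 6: x=1 → posterior Dirichlet(9/2, 13/2, 7/2, 11/4)
obs 7: x=0 → posterior Dirichlet(11/2, 13/2, 7/2, 11/4)
obs 8: x=1 → posterior Dirichlet(11/2, 15/2, 7/2, 11/4)

k = 2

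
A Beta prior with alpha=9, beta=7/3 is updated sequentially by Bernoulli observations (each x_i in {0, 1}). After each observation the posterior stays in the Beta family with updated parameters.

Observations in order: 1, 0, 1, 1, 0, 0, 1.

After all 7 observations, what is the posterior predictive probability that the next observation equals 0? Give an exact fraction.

obs 1: x=1 → posterior Beta(10, 7/3)
obs 2: x=0 → posterior Beta(10, 10/3)
obs 3: x=1 → posterior Beta(11, 10/3)
obs 4: x=1 → posterior Beta(12, 10/3)
obs 5: x=0 → posterior Beta(12, 13/3)
obs 6: x=0 → posterior Beta(12, 16/3)
obs 7: x=1 → posterior Beta(13, 16/3)

16/55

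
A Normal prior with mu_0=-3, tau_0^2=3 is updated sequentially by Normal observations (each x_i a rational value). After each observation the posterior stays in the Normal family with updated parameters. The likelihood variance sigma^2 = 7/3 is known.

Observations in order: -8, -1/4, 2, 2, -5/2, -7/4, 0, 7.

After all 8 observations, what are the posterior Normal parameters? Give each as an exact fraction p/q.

mu_0=-69/158, tau_0^2=21/79

obs 1: x=-8 → posterior Normal(-93/16, 21/16)
obs 2: x=-1/4 → posterior Normal(-381/100, 21/25)
obs 3: x=2 → posterior Normal(-309/136, 21/34)
obs 4: x=2 → posterior Normal(-237/172, 21/43)
obs 5: x=-5/2 → posterior Normal(-327/208, 21/52)
obs 6: x=-7/4 → posterior Normal(-195/122, 21/61)
obs 7: x=0 → posterior Normal(-39/28, 3/10)
obs 8: x=7 → posterior Normal(-69/158, 21/79)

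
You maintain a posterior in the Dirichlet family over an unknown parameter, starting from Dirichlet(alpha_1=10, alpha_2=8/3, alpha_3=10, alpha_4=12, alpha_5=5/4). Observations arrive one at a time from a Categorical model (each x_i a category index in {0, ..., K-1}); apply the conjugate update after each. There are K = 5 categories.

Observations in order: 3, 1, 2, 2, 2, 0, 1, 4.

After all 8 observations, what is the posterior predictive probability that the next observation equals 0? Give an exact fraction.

obs 1: x=3 → posterior Dirichlet(10, 8/3, 10, 13, 5/4)
obs 2: x=1 → posterior Dirichlet(10, 11/3, 10, 13, 5/4)
obs 3: x=2 → posterior Dirichlet(10, 11/3, 11, 13, 5/4)
obs 4: x=2 → posterior Dirichlet(10, 11/3, 12, 13, 5/4)
obs 5: x=2 → posterior Dirichlet(10, 11/3, 13, 13, 5/4)
obs 6: x=0 → posterior Dirichlet(11, 11/3, 13, 13, 5/4)
obs 7: x=1 → posterior Dirichlet(11, 14/3, 13, 13, 5/4)
obs 8: x=4 → posterior Dirichlet(11, 14/3, 13, 13, 9/4)

132/527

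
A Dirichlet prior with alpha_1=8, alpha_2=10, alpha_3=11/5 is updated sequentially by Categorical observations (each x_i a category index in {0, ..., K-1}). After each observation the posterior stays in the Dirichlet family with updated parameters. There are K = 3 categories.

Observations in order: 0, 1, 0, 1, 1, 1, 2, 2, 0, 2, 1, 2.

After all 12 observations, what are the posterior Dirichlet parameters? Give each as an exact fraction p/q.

alpha_1=11, alpha_2=15, alpha_3=31/5

obs 1: x=0 → posterior Dirichlet(9, 10, 11/5)
obs 2: x=1 → posterior Dirichlet(9, 11, 11/5)
obs 3: x=0 → posterior Dirichlet(10, 11, 11/5)
obs 4: x=1 → posterior Dirichlet(10, 12, 11/5)
obs 5: x=1 → posterior Dirichlet(10, 13, 11/5)
obs 6: x=1 → posterior Dirichlet(10, 14, 11/5)
obs 7: x=2 → posterior Dirichlet(10, 14, 16/5)
obs 8: x=2 → posterior Dirichlet(10, 14, 21/5)
obs 9: x=0 → posterior Dirichlet(11, 14, 21/5)
obs 10: x=2 → posterior Dirichlet(11, 14, 26/5)
obs 11: x=1 → posterior Dirichlet(11, 15, 26/5)
obs 12: x=2 → posterior Dirichlet(11, 15, 31/5)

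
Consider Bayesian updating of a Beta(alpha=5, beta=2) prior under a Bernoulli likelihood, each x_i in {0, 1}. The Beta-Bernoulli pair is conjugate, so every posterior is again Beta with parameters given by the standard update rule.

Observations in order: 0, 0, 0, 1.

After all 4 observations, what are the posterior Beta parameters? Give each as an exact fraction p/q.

obs 1: x=0 → posterior Beta(5, 3)
obs 2: x=0 → posterior Beta(5, 4)
obs 3: x=0 → posterior Beta(5, 5)
obs 4: x=1 → posterior Beta(6, 5)

alpha=6, beta=5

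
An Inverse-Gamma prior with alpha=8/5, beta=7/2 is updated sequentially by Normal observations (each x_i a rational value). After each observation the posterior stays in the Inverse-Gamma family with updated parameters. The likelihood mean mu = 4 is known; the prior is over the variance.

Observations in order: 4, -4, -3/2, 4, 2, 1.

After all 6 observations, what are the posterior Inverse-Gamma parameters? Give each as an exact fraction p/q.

alpha=23/5, beta=457/8

obs 1: x=4 → posterior Inverse-Gamma(21/10, 7/2)
obs 2: x=-4 → posterior Inverse-Gamma(13/5, 71/2)
obs 3: x=-3/2 → posterior Inverse-Gamma(31/10, 405/8)
obs 4: x=4 → posterior Inverse-Gamma(18/5, 405/8)
obs 5: x=2 → posterior Inverse-Gamma(41/10, 421/8)
obs 6: x=1 → posterior Inverse-Gamma(23/5, 457/8)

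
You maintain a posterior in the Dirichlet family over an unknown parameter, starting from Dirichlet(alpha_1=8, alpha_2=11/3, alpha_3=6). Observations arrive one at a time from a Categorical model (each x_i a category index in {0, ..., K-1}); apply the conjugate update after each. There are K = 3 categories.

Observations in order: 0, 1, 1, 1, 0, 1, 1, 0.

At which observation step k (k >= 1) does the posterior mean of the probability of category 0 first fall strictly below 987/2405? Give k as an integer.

obs 1: x=0 → posterior Dirichlet(9, 11/3, 6)
obs 2: x=1 → posterior Dirichlet(9, 14/3, 6)
obs 3: x=1 → posterior Dirichlet(9, 17/3, 6)
obs 4: x=1 → posterior Dirichlet(9, 20/3, 6)
obs 5: x=0 → posterior Dirichlet(10, 20/3, 6)
obs 6: x=1 → posterior Dirichlet(10, 23/3, 6)
obs 7: x=1 → posterior Dirichlet(10, 26/3, 6)
obs 8: x=0 → posterior Dirichlet(11, 26/3, 6)

k = 7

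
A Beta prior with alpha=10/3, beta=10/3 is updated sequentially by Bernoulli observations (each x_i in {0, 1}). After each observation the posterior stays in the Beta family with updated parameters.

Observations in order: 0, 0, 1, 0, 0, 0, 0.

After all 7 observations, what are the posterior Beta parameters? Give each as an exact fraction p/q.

alpha=13/3, beta=28/3

obs 1: x=0 → posterior Beta(10/3, 13/3)
obs 2: x=0 → posterior Beta(10/3, 16/3)
obs 3: x=1 → posterior Beta(13/3, 16/3)
obs 4: x=0 → posterior Beta(13/3, 19/3)
obs 5: x=0 → posterior Beta(13/3, 22/3)
obs 6: x=0 → posterior Beta(13/3, 25/3)
obs 7: x=0 → posterior Beta(13/3, 28/3)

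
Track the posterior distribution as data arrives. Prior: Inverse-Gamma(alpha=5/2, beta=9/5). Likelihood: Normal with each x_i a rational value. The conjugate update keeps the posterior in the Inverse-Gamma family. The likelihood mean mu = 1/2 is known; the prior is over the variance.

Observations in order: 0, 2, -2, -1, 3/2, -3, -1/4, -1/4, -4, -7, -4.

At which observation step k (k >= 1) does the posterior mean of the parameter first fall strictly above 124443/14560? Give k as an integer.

obs 1: x=0 → posterior Inverse-Gamma(3, 77/40)
obs 2: x=2 → posterior Inverse-Gamma(7/2, 61/20)
obs 3: x=-2 → posterior Inverse-Gamma(4, 247/40)
obs 4: x=-1 → posterior Inverse-Gamma(9/2, 73/10)
obs 5: x=3/2 → posterior Inverse-Gamma(5, 39/5)
obs 6: x=-3 → posterior Inverse-Gamma(11/2, 557/40)
obs 7: x=-1/4 → posterior Inverse-Gamma(6, 2273/160)
obs 8: x=-1/4 → posterior Inverse-Gamma(13/2, 1159/80)
obs 9: x=-4 → posterior Inverse-Gamma(7, 1969/80)
obs 10: x=-7 → posterior Inverse-Gamma(15/2, 4219/80)
obs 11: x=-4 → posterior Inverse-Gamma(8, 5029/80)

k = 11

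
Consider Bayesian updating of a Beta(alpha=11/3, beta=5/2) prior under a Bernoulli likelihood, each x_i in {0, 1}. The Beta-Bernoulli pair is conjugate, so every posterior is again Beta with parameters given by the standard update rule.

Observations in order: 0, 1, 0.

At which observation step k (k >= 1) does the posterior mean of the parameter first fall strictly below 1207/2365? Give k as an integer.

k = 3

obs 1: x=0 → posterior Beta(11/3, 7/2)
obs 2: x=1 → posterior Beta(14/3, 7/2)
obs 3: x=0 → posterior Beta(14/3, 9/2)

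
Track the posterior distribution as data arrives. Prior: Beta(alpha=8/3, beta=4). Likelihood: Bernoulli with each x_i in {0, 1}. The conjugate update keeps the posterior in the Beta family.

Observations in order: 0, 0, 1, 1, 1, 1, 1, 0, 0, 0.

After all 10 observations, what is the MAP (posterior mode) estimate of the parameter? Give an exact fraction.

obs 1: x=0 → posterior Beta(8/3, 5)
obs 2: x=0 → posterior Beta(8/3, 6)
obs 3: x=1 → posterior Beta(11/3, 6)
obs 4: x=1 → posterior Beta(14/3, 6)
obs 5: x=1 → posterior Beta(17/3, 6)
obs 6: x=1 → posterior Beta(20/3, 6)
obs 7: x=1 → posterior Beta(23/3, 6)
obs 8: x=0 → posterior Beta(23/3, 7)
obs 9: x=0 → posterior Beta(23/3, 8)
obs 10: x=0 → posterior Beta(23/3, 9)

5/11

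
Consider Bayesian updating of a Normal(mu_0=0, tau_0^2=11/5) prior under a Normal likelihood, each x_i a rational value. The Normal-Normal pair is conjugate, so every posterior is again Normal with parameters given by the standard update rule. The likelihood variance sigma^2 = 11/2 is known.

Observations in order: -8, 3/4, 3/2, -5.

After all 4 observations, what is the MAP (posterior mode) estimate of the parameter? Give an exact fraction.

-43/26

obs 1: x=-8 → posterior Normal(-16/7, 11/7)
obs 2: x=3/4 → posterior Normal(-29/18, 11/9)
obs 3: x=3/2 → posterior Normal(-23/22, 1)
obs 4: x=-5 → posterior Normal(-43/26, 11/13)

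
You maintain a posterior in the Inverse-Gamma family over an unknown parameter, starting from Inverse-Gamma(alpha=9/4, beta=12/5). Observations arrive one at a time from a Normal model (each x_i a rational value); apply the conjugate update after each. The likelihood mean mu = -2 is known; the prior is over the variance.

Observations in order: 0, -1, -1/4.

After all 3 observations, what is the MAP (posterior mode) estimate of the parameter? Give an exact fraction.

1029/760

obs 1: x=0 → posterior Inverse-Gamma(11/4, 22/5)
obs 2: x=-1 → posterior Inverse-Gamma(13/4, 49/10)
obs 3: x=-1/4 → posterior Inverse-Gamma(15/4, 1029/160)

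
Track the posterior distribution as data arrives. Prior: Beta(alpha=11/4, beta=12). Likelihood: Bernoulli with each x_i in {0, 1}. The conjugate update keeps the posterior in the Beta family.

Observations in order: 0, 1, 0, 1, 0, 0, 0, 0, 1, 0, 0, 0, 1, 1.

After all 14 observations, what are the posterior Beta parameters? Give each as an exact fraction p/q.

alpha=31/4, beta=21

obs 1: x=0 → posterior Beta(11/4, 13)
obs 2: x=1 → posterior Beta(15/4, 13)
obs 3: x=0 → posterior Beta(15/4, 14)
obs 4: x=1 → posterior Beta(19/4, 14)
obs 5: x=0 → posterior Beta(19/4, 15)
obs 6: x=0 → posterior Beta(19/4, 16)
obs 7: x=0 → posterior Beta(19/4, 17)
obs 8: x=0 → posterior Beta(19/4, 18)
obs 9: x=1 → posterior Beta(23/4, 18)
obs 10: x=0 → posterior Beta(23/4, 19)
obs 11: x=0 → posterior Beta(23/4, 20)
obs 12: x=0 → posterior Beta(23/4, 21)
obs 13: x=1 → posterior Beta(27/4, 21)
obs 14: x=1 → posterior Beta(31/4, 21)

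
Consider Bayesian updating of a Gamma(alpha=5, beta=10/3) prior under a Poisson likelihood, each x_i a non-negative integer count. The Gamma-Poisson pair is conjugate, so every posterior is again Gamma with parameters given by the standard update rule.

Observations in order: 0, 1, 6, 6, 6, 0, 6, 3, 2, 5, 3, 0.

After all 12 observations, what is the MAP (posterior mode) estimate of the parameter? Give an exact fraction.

63/23

obs 1: x=0 → posterior Gamma(5, 13/3)
obs 2: x=1 → posterior Gamma(6, 16/3)
obs 3: x=6 → posterior Gamma(12, 19/3)
obs 4: x=6 → posterior Gamma(18, 22/3)
obs 5: x=6 → posterior Gamma(24, 25/3)
obs 6: x=0 → posterior Gamma(24, 28/3)
obs 7: x=6 → posterior Gamma(30, 31/3)
obs 8: x=3 → posterior Gamma(33, 34/3)
obs 9: x=2 → posterior Gamma(35, 37/3)
obs 10: x=5 → posterior Gamma(40, 40/3)
obs 11: x=3 → posterior Gamma(43, 43/3)
obs 12: x=0 → posterior Gamma(43, 46/3)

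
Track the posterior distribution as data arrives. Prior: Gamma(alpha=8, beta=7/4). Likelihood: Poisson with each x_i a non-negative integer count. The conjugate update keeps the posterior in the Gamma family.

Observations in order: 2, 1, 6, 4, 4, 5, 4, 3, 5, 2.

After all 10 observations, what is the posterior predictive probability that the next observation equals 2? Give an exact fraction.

65738292128886947746581208476268477395385290603871997679228042968130699726560/392631908521658536513959373906464806886321679231971059155673290218401867371089

obs 1: x=2 → posterior Gamma(10, 11/4)
obs 2: x=1 → posterior Gamma(11, 15/4)
obs 3: x=6 → posterior Gamma(17, 19/4)
obs 4: x=4 → posterior Gamma(21, 23/4)
obs 5: x=4 → posterior Gamma(25, 27/4)
obs 6: x=5 → posterior Gamma(30, 31/4)
obs 7: x=4 → posterior Gamma(34, 35/4)
obs 8: x=3 → posterior Gamma(37, 39/4)
obs 9: x=5 → posterior Gamma(42, 43/4)
obs 10: x=2 → posterior Gamma(44, 47/4)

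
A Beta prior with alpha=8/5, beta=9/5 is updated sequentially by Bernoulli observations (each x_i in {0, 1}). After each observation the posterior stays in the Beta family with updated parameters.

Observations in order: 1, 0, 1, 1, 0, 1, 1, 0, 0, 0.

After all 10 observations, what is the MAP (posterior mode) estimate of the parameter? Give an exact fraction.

28/57

obs 1: x=1 → posterior Beta(13/5, 9/5)
obs 2: x=0 → posterior Beta(13/5, 14/5)
obs 3: x=1 → posterior Beta(18/5, 14/5)
obs 4: x=1 → posterior Beta(23/5, 14/5)
obs 5: x=0 → posterior Beta(23/5, 19/5)
obs 6: x=1 → posterior Beta(28/5, 19/5)
obs 7: x=1 → posterior Beta(33/5, 19/5)
obs 8: x=0 → posterior Beta(33/5, 24/5)
obs 9: x=0 → posterior Beta(33/5, 29/5)
obs 10: x=0 → posterior Beta(33/5, 34/5)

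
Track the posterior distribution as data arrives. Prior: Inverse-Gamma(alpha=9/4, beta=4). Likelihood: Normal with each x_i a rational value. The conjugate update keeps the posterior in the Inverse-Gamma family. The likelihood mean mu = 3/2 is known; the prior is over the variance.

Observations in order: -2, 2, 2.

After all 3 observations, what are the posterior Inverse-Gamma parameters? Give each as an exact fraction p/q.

alpha=15/4, beta=83/8

obs 1: x=-2 → posterior Inverse-Gamma(11/4, 81/8)
obs 2: x=2 → posterior Inverse-Gamma(13/4, 41/4)
obs 3: x=2 → posterior Inverse-Gamma(15/4, 83/8)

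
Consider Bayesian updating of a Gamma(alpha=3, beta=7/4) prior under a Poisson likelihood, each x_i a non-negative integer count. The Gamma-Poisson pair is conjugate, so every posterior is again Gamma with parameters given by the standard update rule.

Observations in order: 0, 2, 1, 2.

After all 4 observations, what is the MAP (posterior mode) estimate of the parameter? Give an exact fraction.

28/23

obs 1: x=0 → posterior Gamma(3, 11/4)
obs 2: x=2 → posterior Gamma(5, 15/4)
obs 3: x=1 → posterior Gamma(6, 19/4)
obs 4: x=2 → posterior Gamma(8, 23/4)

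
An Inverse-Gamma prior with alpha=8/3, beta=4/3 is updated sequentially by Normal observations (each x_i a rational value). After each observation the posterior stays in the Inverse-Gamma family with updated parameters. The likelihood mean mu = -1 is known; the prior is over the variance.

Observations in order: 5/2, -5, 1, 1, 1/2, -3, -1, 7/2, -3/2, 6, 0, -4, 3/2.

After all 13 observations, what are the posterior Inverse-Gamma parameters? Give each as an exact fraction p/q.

alpha=55/6, beta=1571/24

obs 1: x=5/2 → posterior Inverse-Gamma(19/6, 179/24)
obs 2: x=-5 → posterior Inverse-Gamma(11/3, 371/24)
obs 3: x=1 → posterior Inverse-Gamma(25/6, 419/24)
obs 4: x=1 → posterior Inverse-Gamma(14/3, 467/24)
obs 5: x=1/2 → posterior Inverse-Gamma(31/6, 247/12)
obs 6: x=-3 → posterior Inverse-Gamma(17/3, 271/12)
obs 7: x=-1 → posterior Inverse-Gamma(37/6, 271/12)
obs 8: x=7/2 → posterior Inverse-Gamma(20/3, 785/24)
obs 9: x=-3/2 → posterior Inverse-Gamma(43/6, 197/6)
obs 10: x=6 → posterior Inverse-Gamma(23/3, 172/3)
obs 11: x=0 → posterior Inverse-Gamma(49/6, 347/6)
obs 12: x=-4 → posterior Inverse-Gamma(26/3, 187/3)
obs 13: x=3/2 → posterior Inverse-Gamma(55/6, 1571/24)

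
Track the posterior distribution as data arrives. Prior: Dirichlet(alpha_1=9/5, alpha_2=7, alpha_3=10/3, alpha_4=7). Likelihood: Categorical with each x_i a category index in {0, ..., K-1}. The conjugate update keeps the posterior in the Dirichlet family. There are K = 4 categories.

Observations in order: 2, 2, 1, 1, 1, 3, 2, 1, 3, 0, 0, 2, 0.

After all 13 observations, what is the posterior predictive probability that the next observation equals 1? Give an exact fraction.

obs 1: x=2 → posterior Dirichlet(9/5, 7, 13/3, 7)
obs 2: x=2 → posterior Dirichlet(9/5, 7, 16/3, 7)
obs 3: x=1 → posterior Dirichlet(9/5, 8, 16/3, 7)
obs 4: x=1 → posterior Dirichlet(9/5, 9, 16/3, 7)
obs 5: x=1 → posterior Dirichlet(9/5, 10, 16/3, 7)
obs 6: x=3 → posterior Dirichlet(9/5, 10, 16/3, 8)
obs 7: x=2 → posterior Dirichlet(9/5, 10, 19/3, 8)
obs 8: x=1 → posterior Dirichlet(9/5, 11, 19/3, 8)
obs 9: x=3 → posterior Dirichlet(9/5, 11, 19/3, 9)
obs 10: x=0 → posterior Dirichlet(14/5, 11, 19/3, 9)
obs 11: x=0 → posterior Dirichlet(19/5, 11, 19/3, 9)
obs 12: x=2 → posterior Dirichlet(19/5, 11, 22/3, 9)
obs 13: x=0 → posterior Dirichlet(24/5, 11, 22/3, 9)

165/482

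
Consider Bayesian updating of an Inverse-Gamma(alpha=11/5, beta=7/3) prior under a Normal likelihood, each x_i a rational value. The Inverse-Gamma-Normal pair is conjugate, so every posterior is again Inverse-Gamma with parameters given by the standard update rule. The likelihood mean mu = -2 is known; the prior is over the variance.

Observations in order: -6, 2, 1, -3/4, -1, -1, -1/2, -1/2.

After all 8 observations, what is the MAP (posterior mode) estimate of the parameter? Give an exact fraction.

12895/3456

obs 1: x=-6 → posterior Inverse-Gamma(27/10, 31/3)
obs 2: x=2 → posterior Inverse-Gamma(16/5, 55/3)
obs 3: x=1 → posterior Inverse-Gamma(37/10, 137/6)
obs 4: x=-3/4 → posterior Inverse-Gamma(21/5, 2267/96)
obs 5: x=-1 → posterior Inverse-Gamma(47/10, 2315/96)
obs 6: x=-1 → posterior Inverse-Gamma(26/5, 2363/96)
obs 7: x=-1/2 → posterior Inverse-Gamma(57/10, 2471/96)
obs 8: x=-1/2 → posterior Inverse-Gamma(31/5, 2579/96)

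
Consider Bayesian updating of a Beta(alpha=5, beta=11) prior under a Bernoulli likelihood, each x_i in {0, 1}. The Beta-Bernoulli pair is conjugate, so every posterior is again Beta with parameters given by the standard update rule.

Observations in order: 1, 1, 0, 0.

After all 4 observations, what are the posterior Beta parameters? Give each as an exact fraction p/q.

alpha=7, beta=13

obs 1: x=1 → posterior Beta(6, 11)
obs 2: x=1 → posterior Beta(7, 11)
obs 3: x=0 → posterior Beta(7, 12)
obs 4: x=0 → posterior Beta(7, 13)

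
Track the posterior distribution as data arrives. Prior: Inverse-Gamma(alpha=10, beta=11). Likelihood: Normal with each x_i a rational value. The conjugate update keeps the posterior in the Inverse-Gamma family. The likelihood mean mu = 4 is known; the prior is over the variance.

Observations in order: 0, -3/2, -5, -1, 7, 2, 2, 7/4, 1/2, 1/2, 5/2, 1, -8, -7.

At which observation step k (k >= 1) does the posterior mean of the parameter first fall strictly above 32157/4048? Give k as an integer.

obs 1: x=0 → posterior Inverse-Gamma(21/2, 19)
obs 2: x=-3/2 → posterior Inverse-Gamma(11, 273/8)
obs 3: x=-5 → posterior Inverse-Gamma(23/2, 597/8)
obs 4: x=-1 → posterior Inverse-Gamma(12, 697/8)
obs 5: x=7 → posterior Inverse-Gamma(25/2, 733/8)
obs 6: x=2 → posterior Inverse-Gamma(13, 749/8)
obs 7: x=2 → posterior Inverse-Gamma(27/2, 765/8)
obs 8: x=7/4 → posterior Inverse-Gamma(14, 3141/32)
obs 9: x=1/2 → posterior Inverse-Gamma(29/2, 3337/32)
obs 10: x=1/2 → posterior Inverse-Gamma(15, 3533/32)
obs 11: x=5/2 → posterior Inverse-Gamma(31/2, 3569/32)
obs 12: x=1 → posterior Inverse-Gamma(16, 3713/32)
obs 13: x=-8 → posterior Inverse-Gamma(33/2, 6017/32)
obs 14: x=-7 → posterior Inverse-Gamma(17, 7953/32)

k = 5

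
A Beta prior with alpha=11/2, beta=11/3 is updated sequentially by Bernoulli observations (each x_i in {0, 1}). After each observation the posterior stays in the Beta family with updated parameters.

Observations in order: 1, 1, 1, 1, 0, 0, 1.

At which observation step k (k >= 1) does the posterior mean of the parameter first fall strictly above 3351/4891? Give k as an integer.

k = 3

obs 1: x=1 → posterior Beta(13/2, 11/3)
obs 2: x=1 → posterior Beta(15/2, 11/3)
obs 3: x=1 → posterior Beta(17/2, 11/3)
obs 4: x=1 → posterior Beta(19/2, 11/3)
obs 5: x=0 → posterior Beta(19/2, 14/3)
obs 6: x=0 → posterior Beta(19/2, 17/3)
obs 7: x=1 → posterior Beta(21/2, 17/3)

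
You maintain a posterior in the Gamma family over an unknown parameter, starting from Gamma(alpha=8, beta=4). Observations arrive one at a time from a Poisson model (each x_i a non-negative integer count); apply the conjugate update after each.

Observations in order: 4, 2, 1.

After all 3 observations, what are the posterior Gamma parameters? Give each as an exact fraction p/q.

alpha=15, beta=7

obs 1: x=4 → posterior Gamma(12, 5)
obs 2: x=2 → posterior Gamma(14, 6)
obs 3: x=1 → posterior Gamma(15, 7)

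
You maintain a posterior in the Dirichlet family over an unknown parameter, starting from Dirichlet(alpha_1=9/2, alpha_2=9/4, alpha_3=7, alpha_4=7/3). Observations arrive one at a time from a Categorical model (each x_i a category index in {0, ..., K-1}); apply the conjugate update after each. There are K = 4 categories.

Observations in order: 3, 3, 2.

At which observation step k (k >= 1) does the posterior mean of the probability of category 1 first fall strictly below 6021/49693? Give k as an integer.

obs 1: x=3 → posterior Dirichlet(9/2, 9/4, 7, 10/3)
obs 2: x=3 → posterior Dirichlet(9/2, 9/4, 7, 13/3)
obs 3: x=2 → posterior Dirichlet(9/2, 9/4, 8, 13/3)

k = 3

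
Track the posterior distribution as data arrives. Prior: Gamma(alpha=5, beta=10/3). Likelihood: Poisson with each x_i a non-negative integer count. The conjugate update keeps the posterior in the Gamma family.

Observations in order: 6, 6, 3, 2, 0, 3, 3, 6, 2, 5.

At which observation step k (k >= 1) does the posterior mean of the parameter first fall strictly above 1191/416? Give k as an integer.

obs 1: x=6 → posterior Gamma(11, 13/3)
obs 2: x=6 → posterior Gamma(17, 16/3)
obs 3: x=3 → posterior Gamma(20, 19/3)
obs 4: x=2 → posterior Gamma(22, 22/3)
obs 5: x=0 → posterior Gamma(22, 25/3)
obs 6: x=3 → posterior Gamma(25, 28/3)
obs 7: x=3 → posterior Gamma(28, 31/3)
obs 8: x=6 → posterior Gamma(34, 34/3)
obs 9: x=2 → posterior Gamma(36, 37/3)
obs 10: x=5 → posterior Gamma(41, 40/3)

k = 2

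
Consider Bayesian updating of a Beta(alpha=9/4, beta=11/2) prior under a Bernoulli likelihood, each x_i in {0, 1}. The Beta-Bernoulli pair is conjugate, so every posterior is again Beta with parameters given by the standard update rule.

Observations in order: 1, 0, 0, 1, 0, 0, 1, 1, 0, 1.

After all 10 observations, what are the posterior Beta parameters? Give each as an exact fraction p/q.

alpha=29/4, beta=21/2

obs 1: x=1 → posterior Beta(13/4, 11/2)
obs 2: x=0 → posterior Beta(13/4, 13/2)
obs 3: x=0 → posterior Beta(13/4, 15/2)
obs 4: x=1 → posterior Beta(17/4, 15/2)
obs 5: x=0 → posterior Beta(17/4, 17/2)
obs 6: x=0 → posterior Beta(17/4, 19/2)
obs 7: x=1 → posterior Beta(21/4, 19/2)
obs 8: x=1 → posterior Beta(25/4, 19/2)
obs 9: x=0 → posterior Beta(25/4, 21/2)
obs 10: x=1 → posterior Beta(29/4, 21/2)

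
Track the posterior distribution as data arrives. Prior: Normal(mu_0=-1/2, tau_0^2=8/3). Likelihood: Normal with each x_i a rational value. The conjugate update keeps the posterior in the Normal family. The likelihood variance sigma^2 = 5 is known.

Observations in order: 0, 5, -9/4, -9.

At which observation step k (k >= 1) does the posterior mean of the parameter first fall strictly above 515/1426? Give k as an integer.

obs 1: x=0 → posterior Normal(-15/46, 40/23)
obs 2: x=5 → posterior Normal(65/62, 40/31)
obs 3: x=-9/4 → posterior Normal(29/78, 40/39)
obs 4: x=-9 → posterior Normal(-115/94, 40/47)

k = 2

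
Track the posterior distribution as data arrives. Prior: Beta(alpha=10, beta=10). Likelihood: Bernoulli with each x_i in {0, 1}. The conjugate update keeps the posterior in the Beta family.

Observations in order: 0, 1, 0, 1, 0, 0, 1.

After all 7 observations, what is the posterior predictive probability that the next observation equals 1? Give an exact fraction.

13/27

obs 1: x=0 → posterior Beta(10, 11)
obs 2: x=1 → posterior Beta(11, 11)
obs 3: x=0 → posterior Beta(11, 12)
obs 4: x=1 → posterior Beta(12, 12)
obs 5: x=0 → posterior Beta(12, 13)
obs 6: x=0 → posterior Beta(12, 14)
obs 7: x=1 → posterior Beta(13, 14)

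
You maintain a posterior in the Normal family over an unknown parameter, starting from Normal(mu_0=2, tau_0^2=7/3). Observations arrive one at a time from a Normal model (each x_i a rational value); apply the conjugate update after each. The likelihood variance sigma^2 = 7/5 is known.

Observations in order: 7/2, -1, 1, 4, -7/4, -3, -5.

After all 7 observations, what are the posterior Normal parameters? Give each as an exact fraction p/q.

mu_0=-21/152, tau_0^2=7/38

obs 1: x=7/2 → posterior Normal(47/16, 7/8)
obs 2: x=-1 → posterior Normal(37/26, 7/13)
obs 3: x=1 → posterior Normal(47/36, 7/18)
obs 4: x=4 → posterior Normal(87/46, 7/23)
obs 5: x=-7/4 → posterior Normal(139/112, 1/4)
obs 6: x=-3 → posterior Normal(79/132, 7/33)
obs 7: x=-5 → posterior Normal(-21/152, 7/38)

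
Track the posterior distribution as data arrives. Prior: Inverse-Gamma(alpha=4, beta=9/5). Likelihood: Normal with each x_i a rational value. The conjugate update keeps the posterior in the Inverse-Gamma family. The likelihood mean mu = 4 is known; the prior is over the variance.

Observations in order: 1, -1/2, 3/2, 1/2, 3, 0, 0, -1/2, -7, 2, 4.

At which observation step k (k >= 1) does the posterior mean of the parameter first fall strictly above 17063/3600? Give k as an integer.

obs 1: x=1 → posterior Inverse-Gamma(9/2, 63/10)
obs 2: x=-1/2 → posterior Inverse-Gamma(5, 657/40)
obs 3: x=3/2 → posterior Inverse-Gamma(11/2, 391/20)
obs 4: x=1/2 → posterior Inverse-Gamma(6, 1027/40)
obs 5: x=3 → posterior Inverse-Gamma(13/2, 1047/40)
obs 6: x=0 → posterior Inverse-Gamma(7, 1367/40)
obs 7: x=0 → posterior Inverse-Gamma(15/2, 1687/40)
obs 8: x=-1/2 → posterior Inverse-Gamma(8, 523/10)
obs 9: x=-7 → posterior Inverse-Gamma(17/2, 564/5)
obs 10: x=2 → posterior Inverse-Gamma(9, 574/5)
obs 11: x=4 → posterior Inverse-Gamma(19/2, 574/5)

k = 4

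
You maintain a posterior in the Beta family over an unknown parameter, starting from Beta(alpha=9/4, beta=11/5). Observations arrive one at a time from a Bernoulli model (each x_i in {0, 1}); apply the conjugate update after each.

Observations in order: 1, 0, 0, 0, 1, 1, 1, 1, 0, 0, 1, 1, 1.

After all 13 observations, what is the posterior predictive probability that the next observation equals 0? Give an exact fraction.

obs 1: x=1 → posterior Beta(13/4, 11/5)
obs 2: x=0 → posterior Beta(13/4, 16/5)
obs 3: x=0 → posterior Beta(13/4, 21/5)
obs 4: x=0 → posterior Beta(13/4, 26/5)
obs 5: x=1 → posterior Beta(17/4, 26/5)
obs 6: x=1 → posterior Beta(21/4, 26/5)
obs 7: x=1 → posterior Beta(25/4, 26/5)
obs 8: x=1 → posterior Beta(29/4, 26/5)
obs 9: x=0 → posterior Beta(29/4, 31/5)
obs 10: x=0 → posterior Beta(29/4, 36/5)
obs 11: x=1 → posterior Beta(33/4, 36/5)
obs 12: x=1 → posterior Beta(37/4, 36/5)
obs 13: x=1 → posterior Beta(41/4, 36/5)

144/349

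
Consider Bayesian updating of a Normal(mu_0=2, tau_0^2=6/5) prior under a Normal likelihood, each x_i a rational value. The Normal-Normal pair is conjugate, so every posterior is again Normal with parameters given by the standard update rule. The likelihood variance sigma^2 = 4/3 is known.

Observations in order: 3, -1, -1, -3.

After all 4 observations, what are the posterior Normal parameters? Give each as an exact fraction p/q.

obs 1: x=3 → posterior Normal(47/19, 12/19)
obs 2: x=-1 → posterior Normal(19/14, 3/7)
obs 3: x=-1 → posterior Normal(29/37, 12/37)
obs 4: x=-3 → posterior Normal(1/23, 6/23)

mu_0=1/23, tau_0^2=6/23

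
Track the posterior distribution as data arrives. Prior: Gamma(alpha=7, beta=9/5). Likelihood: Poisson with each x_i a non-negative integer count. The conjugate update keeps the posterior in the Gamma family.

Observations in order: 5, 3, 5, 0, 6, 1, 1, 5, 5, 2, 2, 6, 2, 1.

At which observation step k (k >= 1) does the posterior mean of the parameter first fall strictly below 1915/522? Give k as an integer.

k = 4

obs 1: x=5 → posterior Gamma(12, 14/5)
obs 2: x=3 → posterior Gamma(15, 19/5)
obs 3: x=5 → posterior Gamma(20, 24/5)
obs 4: x=0 → posterior Gamma(20, 29/5)
obs 5: x=6 → posterior Gamma(26, 34/5)
obs 6: x=1 → posterior Gamma(27, 39/5)
obs 7: x=1 → posterior Gamma(28, 44/5)
obs 8: x=5 → posterior Gamma(33, 49/5)
obs 9: x=5 → posterior Gamma(38, 54/5)
obs 10: x=2 → posterior Gamma(40, 59/5)
obs 11: x=2 → posterior Gamma(42, 64/5)
obs 12: x=6 → posterior Gamma(48, 69/5)
obs 13: x=2 → posterior Gamma(50, 74/5)
obs 14: x=1 → posterior Gamma(51, 79/5)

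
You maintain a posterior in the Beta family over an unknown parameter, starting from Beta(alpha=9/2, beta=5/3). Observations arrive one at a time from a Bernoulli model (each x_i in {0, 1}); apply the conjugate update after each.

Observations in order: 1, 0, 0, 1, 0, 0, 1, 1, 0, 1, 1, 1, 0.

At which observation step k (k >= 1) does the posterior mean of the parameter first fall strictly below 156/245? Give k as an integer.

obs 1: x=1 → posterior Beta(11/2, 5/3)
obs 2: x=0 → posterior Beta(11/2, 8/3)
obs 3: x=0 → posterior Beta(11/2, 11/3)
obs 4: x=1 → posterior Beta(13/2, 11/3)
obs 5: x=0 → posterior Beta(13/2, 14/3)
obs 6: x=0 → posterior Beta(13/2, 17/3)
obs 7: x=1 → posterior Beta(15/2, 17/3)
obs 8: x=1 → posterior Beta(17/2, 17/3)
obs 9: x=0 → posterior Beta(17/2, 20/3)
obs 10: x=1 → posterior Beta(19/2, 20/3)
obs 11: x=1 → posterior Beta(21/2, 20/3)
obs 12: x=1 → posterior Beta(23/2, 20/3)
obs 13: x=0 → posterior Beta(23/2, 23/3)

k = 3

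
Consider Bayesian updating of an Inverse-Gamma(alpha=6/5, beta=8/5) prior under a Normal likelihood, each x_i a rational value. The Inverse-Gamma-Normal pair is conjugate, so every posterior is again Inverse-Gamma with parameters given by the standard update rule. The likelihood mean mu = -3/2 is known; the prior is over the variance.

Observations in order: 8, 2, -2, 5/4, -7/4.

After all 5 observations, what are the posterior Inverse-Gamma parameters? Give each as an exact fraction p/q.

obs 1: x=8 → posterior Inverse-Gamma(17/10, 1869/40)
obs 2: x=2 → posterior Inverse-Gamma(11/5, 1057/20)
obs 3: x=-2 → posterior Inverse-Gamma(27/10, 2119/40)
obs 4: x=5/4 → posterior Inverse-Gamma(16/5, 9081/160)
obs 5: x=-7/4 → posterior Inverse-Gamma(37/10, 4543/80)

alpha=37/10, beta=4543/80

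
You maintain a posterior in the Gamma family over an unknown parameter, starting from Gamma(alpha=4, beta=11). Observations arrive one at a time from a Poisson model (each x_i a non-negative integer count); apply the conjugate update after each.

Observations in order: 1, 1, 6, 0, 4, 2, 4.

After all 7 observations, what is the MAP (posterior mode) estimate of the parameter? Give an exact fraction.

7/6

obs 1: x=1 → posterior Gamma(5, 12)
obs 2: x=1 → posterior Gamma(6, 13)
obs 3: x=6 → posterior Gamma(12, 14)
obs 4: x=0 → posterior Gamma(12, 15)
obs 5: x=4 → posterior Gamma(16, 16)
obs 6: x=2 → posterior Gamma(18, 17)
obs 7: x=4 → posterior Gamma(22, 18)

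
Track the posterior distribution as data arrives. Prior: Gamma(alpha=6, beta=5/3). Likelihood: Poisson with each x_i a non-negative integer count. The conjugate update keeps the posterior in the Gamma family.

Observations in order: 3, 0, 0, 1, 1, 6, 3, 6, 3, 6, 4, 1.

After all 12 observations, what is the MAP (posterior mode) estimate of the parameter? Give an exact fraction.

obs 1: x=3 → posterior Gamma(9, 8/3)
obs 2: x=0 → posterior Gamma(9, 11/3)
obs 3: x=0 → posterior Gamma(9, 14/3)
obs 4: x=1 → posterior Gamma(10, 17/3)
obs 5: x=1 → posterior Gamma(11, 20/3)
obs 6: x=6 → posterior Gamma(17, 23/3)
obs 7: x=3 → posterior Gamma(20, 26/3)
obs 8: x=6 → posterior Gamma(26, 29/3)
obs 9: x=3 → posterior Gamma(29, 32/3)
obs 10: x=6 → posterior Gamma(35, 35/3)
obs 11: x=4 → posterior Gamma(39, 38/3)
obs 12: x=1 → posterior Gamma(40, 41/3)

117/41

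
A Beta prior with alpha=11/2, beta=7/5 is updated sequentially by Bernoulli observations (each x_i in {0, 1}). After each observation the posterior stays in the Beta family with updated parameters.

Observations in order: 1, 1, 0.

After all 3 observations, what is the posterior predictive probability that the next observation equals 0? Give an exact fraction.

obs 1: x=1 → posterior Beta(13/2, 7/5)
obs 2: x=1 → posterior Beta(15/2, 7/5)
obs 3: x=0 → posterior Beta(15/2, 12/5)

8/33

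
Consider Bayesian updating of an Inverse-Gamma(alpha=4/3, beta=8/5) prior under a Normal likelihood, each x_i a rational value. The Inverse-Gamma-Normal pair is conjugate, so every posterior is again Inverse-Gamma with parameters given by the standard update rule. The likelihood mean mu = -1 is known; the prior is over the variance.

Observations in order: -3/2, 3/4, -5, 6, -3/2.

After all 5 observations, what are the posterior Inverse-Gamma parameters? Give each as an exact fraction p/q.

alpha=23/6, beta=5741/160

obs 1: x=-3/2 → posterior Inverse-Gamma(11/6, 69/40)
obs 2: x=3/4 → posterior Inverse-Gamma(7/3, 521/160)
obs 3: x=-5 → posterior Inverse-Gamma(17/6, 1801/160)
obs 4: x=6 → posterior Inverse-Gamma(10/3, 5721/160)
obs 5: x=-3/2 → posterior Inverse-Gamma(23/6, 5741/160)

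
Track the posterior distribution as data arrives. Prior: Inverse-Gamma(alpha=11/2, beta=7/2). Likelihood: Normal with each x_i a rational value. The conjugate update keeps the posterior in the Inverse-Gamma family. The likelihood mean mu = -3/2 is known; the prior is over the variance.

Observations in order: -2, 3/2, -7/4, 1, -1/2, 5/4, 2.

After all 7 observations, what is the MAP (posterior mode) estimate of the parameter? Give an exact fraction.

347/160

obs 1: x=-2 → posterior Inverse-Gamma(6, 29/8)
obs 2: x=3/2 → posterior Inverse-Gamma(13/2, 65/8)
obs 3: x=-7/4 → posterior Inverse-Gamma(7, 261/32)
obs 4: x=1 → posterior Inverse-Gamma(15/2, 361/32)
obs 5: x=-1/2 → posterior Inverse-Gamma(8, 377/32)
obs 6: x=5/4 → posterior Inverse-Gamma(17/2, 249/16)
obs 7: x=2 → posterior Inverse-Gamma(9, 347/16)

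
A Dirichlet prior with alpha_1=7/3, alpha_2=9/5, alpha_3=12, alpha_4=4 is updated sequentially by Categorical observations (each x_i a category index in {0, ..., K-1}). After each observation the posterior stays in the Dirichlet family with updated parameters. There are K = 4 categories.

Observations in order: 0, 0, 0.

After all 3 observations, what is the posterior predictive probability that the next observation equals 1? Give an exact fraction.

27/347

obs 1: x=0 → posterior Dirichlet(10/3, 9/5, 12, 4)
obs 2: x=0 → posterior Dirichlet(13/3, 9/5, 12, 4)
obs 3: x=0 → posterior Dirichlet(16/3, 9/5, 12, 4)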